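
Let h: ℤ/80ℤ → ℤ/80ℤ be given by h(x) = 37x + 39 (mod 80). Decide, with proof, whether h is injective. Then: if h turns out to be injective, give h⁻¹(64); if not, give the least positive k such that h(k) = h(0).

Suppose h(s) = h(t) in ℤ/80ℤ. Then 37s + 39 ≡ 37t + 39 (mod 80), hence 37(s − t) ≡ 0 (mod 80).
Since gcd(37, 80) = 1, 37 is invertible modulo 80, hence s − t ≡ 0 (mod 80), i.e. s = t.
Hence h is injective.
We now compute 37⁻¹ mod 80 explicitly. Euclid's algorithm: 80 = 2·37 + 6, 37 = 6·6 + 1; back-substituting gives 1 = 13·37 − 6·80, so 37⁻¹ ≡ 13 (mod 80).
Since h is injective, we find h⁻¹(64): we need 37x ≡ 64 − 39 ≡ 25 (mod 80). Using 37⁻¹ = 13: x ≡ 13·25 = 325 = 4·80 + 5, so x = 5.
Check: h(5) = 37·5 + 39 = 224 = 2·80 + 64 ≡ 64 (mod 80).

5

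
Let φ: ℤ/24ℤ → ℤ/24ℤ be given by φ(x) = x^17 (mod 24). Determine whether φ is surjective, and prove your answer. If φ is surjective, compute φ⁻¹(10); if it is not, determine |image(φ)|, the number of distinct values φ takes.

φ(0) = 0^17 = 0.
φ(6): Repeated squaring mod 24: 6^1 ≡ 6, 6^2 ≡ 6² = 36 ≡ 12, 6^4 ≡ 12² = 144 ≡ 0, 6^8 ≡ 0² = 0, 6^16 ≡ 0² = 0. Since 17 = 16 + 1, 6^17 ≡ 0·6: 0·6 = 0. So 6^17 ≡ 0 (mod 24).
So φ(0) = φ(6) = 0 while 0 ≠ 6, hence φ is not injective.
A non-injective map from the 24-element set ℤ/24ℤ to itself takes at most 23 distinct values, so it cannot be surjective. So φ is not surjective.
Since φ is not surjective, we determine |image(φ)|. Computing x^17 mod 24 for each x (by repeated squaring, reducing mod 24 at every step), the values φ(0), φ(1), …, φ(23) are: 0, 1, 8, 3, 16, 5, 0, 7, 8, 9, 16, 11, 0, 13, 8, 15, 16, 17, 0, 19, 8, 21, 16, 23.
The distinct values are {0, 1, 3, 5, 7, 8, 9, 11, 13, 15, 16, 17, 19, 21, 23}; there are 15 of them.

15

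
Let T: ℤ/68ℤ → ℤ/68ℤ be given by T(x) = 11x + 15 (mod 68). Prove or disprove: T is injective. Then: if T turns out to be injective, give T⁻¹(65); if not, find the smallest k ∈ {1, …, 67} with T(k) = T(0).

54

By definition, injectivity means: for all x_1, x_2 in the domain, T(x_1) = T(x_2) implies x_1 = x_2.
If T(x_1) = T(x_2), then 11x_1 ≡ 11x_2 (mod 68). Because gcd(11, 68) = 1, we may cancel 11 to get x_1 ≡ x_2 (mod 68).
Thus T is injective.
We now compute 11⁻¹ mod 68 explicitly. Euclid's algorithm: 68 = 6·11 + 2, 11 = 5·2 + 1; back-substituting gives 1 = 31·11 − 5·68, so 11⁻¹ ≡ 31 (mod 68).
Since T is injective, we find T⁻¹(65): we need 11x ≡ 65 − 15 ≡ 50 (mod 68). Using 11⁻¹ = 31: x ≡ 31·50 = 1550 = 22·68 + 54, so x = 54.
Check: T(54) = 11·54 + 15 = 609 = 8·68 + 65 ≡ 65 (mod 68).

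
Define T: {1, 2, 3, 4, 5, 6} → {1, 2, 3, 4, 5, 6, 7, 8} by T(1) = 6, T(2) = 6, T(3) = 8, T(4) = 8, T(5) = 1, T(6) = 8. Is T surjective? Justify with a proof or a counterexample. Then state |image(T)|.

3

No element maps to 2, so T is not surjective.
The image of T is {1, 6, 8}, which has 3 elements.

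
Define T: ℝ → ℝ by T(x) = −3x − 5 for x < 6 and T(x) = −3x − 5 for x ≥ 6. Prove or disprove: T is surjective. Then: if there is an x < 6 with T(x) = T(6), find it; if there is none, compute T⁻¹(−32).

9

Both pieces are strictly decreasing (slopes −3 and −3), so each is injective on its own interval.
The left piece maps (−∞, 6) onto (−23, ∞); the right piece maps [6, ∞) onto (−∞, −23].
These images together cover ℝ, so T is surjective.
Because the two images are disjoint, no x < 6 has T(x) = T(6), so we compute T⁻¹(−32): −32 lies in (−∞, −23], so solve −3x − 5 = −32: x = (−32 + 5)/(−3) = 9.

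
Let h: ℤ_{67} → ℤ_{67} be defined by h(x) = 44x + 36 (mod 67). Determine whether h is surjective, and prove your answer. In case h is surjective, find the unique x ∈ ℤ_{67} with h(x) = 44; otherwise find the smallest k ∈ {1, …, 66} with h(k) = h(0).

Since gcd(44, 67) = 1, 44 is invertible modulo 67. Euclid's algorithm: 67 = 1·44 + 23, 44 = 1·23 + 21, 23 = 1·21 + 2, 21 = 10·2 + 1; back-substituting gives 1 = 32·44 − 21·67, so 44⁻¹ ≡ 32 (mod 67).
For any y ∈ ℤ_{67}, x = 32(y − 36) mod 67 satisfies h(x) = 44·32(y − 36) + 36 ≡ y (since 44·32 ≡ 1 mod 67). So every y has a preimage.
Therefore h is surjective.
Since h is surjective, we find h⁻¹(44): we need 44x ≡ 44 − 36 ≡ 8 (mod 67). Using 44⁻¹ = 32: x ≡ 32·8 = 256 = 3·67 + 55, so x = 55.
Check: h(55) = 44·55 + 36 = 2456 = 36·67 + 44 ≡ 44 (mod 67).

55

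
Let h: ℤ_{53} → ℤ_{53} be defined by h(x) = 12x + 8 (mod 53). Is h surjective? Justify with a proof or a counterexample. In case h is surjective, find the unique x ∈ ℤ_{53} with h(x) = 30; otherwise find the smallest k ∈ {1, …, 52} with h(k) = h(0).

Since gcd(12, 53) = 1, 12 is invertible modulo 53. Euclid's algorithm: 53 = 4·12 + 5, 12 = 2·5 + 2, 5 = 2·2 + 1; back-substituting gives 1 = 31·12 − 7·53, so 12⁻¹ ≡ 31 (mod 53).
For any y ∈ ℤ_{53}, x = 31(y − 8) mod 53 satisfies h(x) = 12·31(y − 8) + 8 ≡ y (since 12·31 ≡ 1 mod 53). So every y has a preimage.
Thus h is surjective.
Since h is surjective, we find h⁻¹(30): we need 12x ≡ 30 − 8 ≡ 22 (mod 53). Using 12⁻¹ = 31: x ≡ 31·22 = 682 = 12·53 + 46, so x = 46.
Check: h(46) = 12·46 + 8 = 560 = 10·53 + 30 ≡ 30 (mod 53).

46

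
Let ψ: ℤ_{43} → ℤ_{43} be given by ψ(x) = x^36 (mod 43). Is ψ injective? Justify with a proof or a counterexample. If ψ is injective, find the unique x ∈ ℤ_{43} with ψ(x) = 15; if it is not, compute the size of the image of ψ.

ψ(1) = 1^36 = 1.
ψ(6): Repeated squaring mod 43: 6^1 ≡ 6, 6^2 ≡ 6² = 36, 6^4 ≡ 36² = 1296 ≡ 6, 6^8 ≡ 6² = 36, 6^16 ≡ 36² = 1296 ≡ 6, 6^32 ≡ 6² = 36. Since 36 = 32 + 4, 6^36 ≡ 36·6: 36·6 = 216 ≡ 1. So 6^36 ≡ 1 (mod 43).
So ψ(1) = ψ(6) = 1 while 1 ≠ 6, therefore ψ is not injective.
Since ψ is not injective, we determine |image(ψ)|. Computing x^36 mod 43 for each x (by repeated squaring, reducing mod 43 at every step), the values ψ(0), ψ(1), …, ψ(42) are: 0, 1, 41, 21, 4, 35, 1, 1, 35, 11, 16, 11, 41, 35, 41, 4, 16, 16, 21, 4, 11, 21, 21, 11, 4, 21, 16, 16, 4, 41, 35, 41, 11, 16, 11, 35, 1, 1, 35, 4, 21, 41, 1.
The distinct values are {0, 1, 4, 11, 16, 21, 35, 41}; there are 8 of them.

8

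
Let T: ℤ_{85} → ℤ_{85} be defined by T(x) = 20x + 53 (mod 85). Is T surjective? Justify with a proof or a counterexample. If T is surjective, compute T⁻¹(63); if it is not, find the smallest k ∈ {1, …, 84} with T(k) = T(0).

17

Since gcd(20, 85) = 5, we have 20x ≡ 0 (mod 5) for all x, so T(x) ≡ 3 (mod 5).
But 0 ≢ 3 (mod 5), so 0 ∈ ℤ_{85} has no preimage. Hence T is not surjective.
Since T is not surjective, we find the least positive k with T(k) = T(0): this means 20k ≡ 0 (mod 85), i.e. 85 ∣ 20k. Since gcd(20, 85) = 5, dividing through by 5 this holds exactly when 17 ∣ 4k, and as gcd(4, 17) = 1, exactly when 17 ∣ k.
The smallest positive such k is 17.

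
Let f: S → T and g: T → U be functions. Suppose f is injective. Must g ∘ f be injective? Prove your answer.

No. Take S = T = U = {0, 1}, f = identity (injective), and g(x) = 0 for every x.
Then (g ∘ f)(0) = 0 = (g ∘ f)(1) with 0 ≠ 1, so g ∘ f is not injective.

not injective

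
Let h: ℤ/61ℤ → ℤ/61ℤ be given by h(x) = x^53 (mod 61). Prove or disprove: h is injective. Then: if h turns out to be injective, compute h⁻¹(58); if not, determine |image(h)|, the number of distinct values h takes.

9

Since 61 is prime, the nonzero elements of ℤ/61ℤ form a cyclic group of order 60.
As gcd(53, 60) = 1, raising to the 53rd power is a bijection on this group: if a^53 ≡ b^53 then (ab^{−1})^53 = 1, and the only element of order dividing gcd(53, 60) = 1 is 1, so a = b.
With h(0) = 0 this makes h injective on all of ℤ/61ℤ, hence bijective (finite equal-size domain and codomain). In particular h is injective.
Since h is injective, we find the preimage of 58. The inverse of x ↦ x^53 on (ℤ/61ℤ)^× is x ↦ x^17, because 53·17 = 901 = 15·60 + 1 ≡ 1 (mod 60) and x^{60} = 1 for x ≠ 0 (Fermat). So h⁻¹(58) = 58^17 mod 61.
Repeated squaring mod 61: 58^1 ≡ 58, 58^2 ≡ 58² = 3364 ≡ 9, 58^4 ≡ 9² = 81 ≡ 20, 58^8 ≡ 20² = 400 ≡ 34, 58^16 ≡ 34² = 1156 ≡ 58. Since 17 = 16 + 1, 58^17 ≡ 58·58: 58·58 = 3364 ≡ 9. So 58^17 ≡ 9 (mod 61).
Hence h⁻¹(58) = 9.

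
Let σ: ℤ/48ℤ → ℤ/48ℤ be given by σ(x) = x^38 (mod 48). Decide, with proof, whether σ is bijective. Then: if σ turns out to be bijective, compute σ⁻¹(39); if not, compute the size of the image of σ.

σ(2): Repeated squaring mod 48: 2^1 ≡ 2, 2^2 ≡ 2² = 4, 2^4 ≡ 4² = 16, 2^8 ≡ 16² = 256 ≡ 16, 2^16 ≡ 16² = 256 ≡ 16, 2^32 ≡ 16² = 256 ≡ 16. Since 38 = 32 + 4 + 2, 2^38 ≡ 16·16·4: 16·16 = 256 ≡ 16, then 16·4 = 64 ≡ 16. So 2^38 ≡ 16 (mod 48).
σ(4): Repeated squaring mod 48: 4^1 ≡ 4, 4^2 ≡ 4² = 16, 4^4 ≡ 16² = 256 ≡ 16, 4^8 ≡ 16² = 256 ≡ 16, 4^16 ≡ 16² = 256 ≡ 16, 4^32 ≡ 16² = 256 ≡ 16. Since 38 = 32 + 4 + 2, 4^38 ≡ 16·16·16: 16·16 = 256 ≡ 16, then 16·16 = 256 ≡ 16. So 4^38 ≡ 16 (mod 48).
So σ(2) = σ(4) = 16 while 2 ≠ 4, therefore σ is not injective, hence not bijective.
Since σ is not bijective, we determine |image(σ)|. Computing x^38 mod 48 for each x (by repeated squaring, reducing mod 48 at every step), the values σ(0), σ(1), …, σ(47) are: 0, 1, 16, 9, 16, 25, 0, 1, 16, 33, 16, 25, 0, 25, 16, 33, 16, 1, 0, 25, 16, 9, 16, 1, 0, 1, 16, 9, 16, 25, 0, 1, 16, 33, 16, 25, 0, 25, 16, 33, 16, 1, 0, 25, 16, 9, 16, 1.
The distinct values are {0, 1, 9, 16, 25, 33}; there are 6 of them.

6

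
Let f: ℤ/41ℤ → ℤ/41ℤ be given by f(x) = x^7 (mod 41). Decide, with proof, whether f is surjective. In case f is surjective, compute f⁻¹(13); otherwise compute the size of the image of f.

17

Since 41 is prime, the nonzero elements of ℤ/41ℤ form a cyclic group of order 40.
As gcd(7, 40) = 1, raising to the 7th power is a bijection on this group: if s^7 ≡ t^7 then (st^{−1})^7 = 1, and the only element of order dividing gcd(7, 40) = 1 is 1, so s = t.
With f(0) = 0 this makes f injective on all of ℤ/41ℤ, hence bijective (finite equal-size domain and codomain). In particular f is surjective.
Since f is surjective, we find the preimage of 13. The inverse of x ↦ x^7 on (ℤ/41ℤ)^× is x ↦ x^23, because 7·23 = 161 = 4·40 + 1 ≡ 1 (mod 40) and x^{40} = 1 for x ≠ 0 (Fermat). So f⁻¹(13) = 13^23 mod 41.
Repeated squaring mod 41: 13^1 ≡ 13, 13^2 ≡ 13² = 169 ≡ 5, 13^4 ≡ 5² = 25, 13^8 ≡ 25² = 625 ≡ 10, 13^16 ≡ 10² = 100 ≡ 18. Since 23 = 16 + 4 + 2 + 1, 13^23 ≡ 18·25·5·13: 18·25 = 450 ≡ 40, then 40·5 = 200 ≡ 36, then 36·13 = 468 ≡ 17. So 13^23 ≡ 17 (mod 41).
Hence f⁻¹(13) = 17.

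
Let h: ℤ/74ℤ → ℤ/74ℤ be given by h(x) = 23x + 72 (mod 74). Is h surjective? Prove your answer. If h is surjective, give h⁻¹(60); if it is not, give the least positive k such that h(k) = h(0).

Since gcd(23, 74) = 1, 23 is invertible modulo 74. Euclid's algorithm: 74 = 3·23 + 5, 23 = 4·5 + 3, 5 = 1·3 + 2, 3 = 1·2 + 1; back-substituting gives 1 = 29·23 − 9·74, so 23⁻¹ ≡ 29 (mod 74).
Then y ↦ 29(y − 72) is a two-sided inverse to h, so every y ∈ ℤ/74ℤ has a preimage.
Therefore h is surjective.
Since h is surjective, we find h⁻¹(60): we need 23x ≡ 60 − 72 ≡ 62 (mod 74). Using 23⁻¹ = 29: x ≡ 29·62 = 1798 = 24·74 + 22, so x = 22.
Check: h(22) = 23·22 + 72 = 578 = 7·74 + 60 ≡ 60 (mod 74).

22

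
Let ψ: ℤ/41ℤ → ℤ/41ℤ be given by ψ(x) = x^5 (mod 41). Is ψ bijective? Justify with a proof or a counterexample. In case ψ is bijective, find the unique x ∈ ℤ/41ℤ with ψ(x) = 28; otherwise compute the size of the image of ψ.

9

ψ(3): Repeated squaring mod 41: 3^1 ≡ 3, 3^2 ≡ 3² = 9, 3^4 ≡ 9² = 81 ≡ 40. Since 5 = 4 + 1, 3^5 ≡ 40·3: 40·3 = 120 ≡ 38. So 3^5 ≡ 38 (mod 41).
ψ(7): Repeated squaring mod 41: 7^1 ≡ 7, 7^2 ≡ 7² = 49 ≡ 8, 7^4 ≡ 8² = 64 ≡ 23. Since 5 = 4 + 1, 7^5 ≡ 23·7: 23·7 = 161 ≡ 38. So 7^5 ≡ 38 (mod 41).
So ψ(3) = ψ(7) = 38 while 3 ≠ 7, thus ψ is not injective, hence not bijective.
Since ψ is not bijective, we determine |image(ψ)|. Computing x^5 mod 41 for each x (by repeated squaring, reducing mod 41 at every step), the values ψ(0), ψ(1), …, ψ(40) are: 0, 1, 32, 38, 40, 9, 27, 38, 9, 9, 1, 3, 3, 38, 27, 14, 1, 27, 1, 27, 32, 9, 14, 40, 14, 40, 27, 14, 3, 38, 38, 40, 32, 32, 3, 14, 32, 1, 3, 9, 40.
The distinct values are {0, 1, 3, 9, 14, 27, 32, 38, 40}; there are 9 of them.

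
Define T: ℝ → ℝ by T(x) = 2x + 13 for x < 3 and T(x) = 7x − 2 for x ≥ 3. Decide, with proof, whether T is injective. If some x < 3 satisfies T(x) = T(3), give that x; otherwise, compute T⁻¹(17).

2

Both pieces are strictly increasing (slopes 2 and 7), so each is injective on its own interval.
The left piece maps (−∞, 3) onto (−∞, 19); the right piece maps [3, ∞) onto [19, ∞).
These images are disjoint, so no value is attained by both pieces. Hence T is injective.
Because the two images are disjoint, no x < 3 has T(x) = T(3), so we compute T⁻¹(17): 17 lies in (−∞, 19), so solve 2x + 13 = 17: x = (17 − 13)/2 = 2.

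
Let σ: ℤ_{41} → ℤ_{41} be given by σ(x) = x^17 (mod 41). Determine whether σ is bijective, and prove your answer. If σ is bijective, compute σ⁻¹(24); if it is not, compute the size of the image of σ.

22

Since 41 is prime, the nonzero elements of ℤ_{41} form a cyclic group of order 40.
As gcd(17, 40) = 1, raising to the 17th power is a bijection on this group: if u^17 ≡ v^17 then (uv^{−1})^17 = 1, and the only element of order dividing gcd(17, 40) = 1 is 1, so u = v.
With σ(0) = 0 this makes σ injective on all of ℤ_{41}, hence bijective (finite equal-size domain and codomain). In particular σ is bijective.
Since σ is bijective, we find the preimage of 24. The inverse of x ↦ x^17 on (ℤ_{41})^× is x ↦ x^33, because 17·33 = 561 = 14·40 + 1 ≡ 1 (mod 40) and x^{40} = 1 for x ≠ 0 (Fermat). So σ⁻¹(24) = 24^33 mod 41.
Repeated squaring mod 41: 24^1 ≡ 24, 24^2 ≡ 24² = 576 ≡ 2, 24^4 ≡ 2² = 4, 24^8 ≡ 4² = 16, 24^16 ≡ 16² = 256 ≡ 10, 24^32 ≡ 10² = 100 ≡ 18. Since 33 = 32 + 1, 24^33 ≡ 18·24: 18·24 = 432 ≡ 22. So 24^33 ≡ 22 (mod 41).
Hence σ⁻¹(24) = 22.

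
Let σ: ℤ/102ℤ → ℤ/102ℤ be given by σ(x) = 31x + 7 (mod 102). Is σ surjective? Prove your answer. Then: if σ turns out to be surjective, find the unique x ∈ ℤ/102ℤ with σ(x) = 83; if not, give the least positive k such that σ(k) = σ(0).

88

Recall: surjectivity means every element of the codomain has a preimage under σ.
Since gcd(31, 102) = 1, 31 is invertible modulo 102. Euclid's algorithm: 102 = 3·31 + 9, 31 = 3·9 + 4, 9 = 2·4 + 1; back-substituting gives 1 = 79·31 − 24·102, so 31⁻¹ ≡ 79 (mod 102).
For any y ∈ ℤ/102ℤ, x = 79(y − 7) mod 102 satisfies σ(x) = 31·79(y − 7) + 7 ≡ y (since 31·79 ≡ 1 mod 102). So every y has a preimage.
Thus σ is surjective.
Since σ is surjective, we find σ⁻¹(83): we need 31x ≡ 83 − 7 ≡ 76 (mod 102). Using 31⁻¹ = 79: x ≡ 79·76 = 6004 = 58·102 + 88, so x = 88.
Check: σ(88) = 31·88 + 7 = 2735 = 26·102 + 83 ≡ 83 (mod 102).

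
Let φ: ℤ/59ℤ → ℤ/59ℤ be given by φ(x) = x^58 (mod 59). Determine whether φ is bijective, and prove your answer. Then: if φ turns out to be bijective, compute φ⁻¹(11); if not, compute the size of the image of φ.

φ(1) = 1^58 = 1.
φ(2): Repeated squaring mod 59: 2^1 ≡ 2, 2^2 ≡ 2² = 4, 2^4 ≡ 4² = 16, 2^8 ≡ 16² = 256 ≡ 20, 2^16 ≡ 20² = 400 ≡ 46, 2^32 ≡ 46² = 2116 ≡ 51. Since 58 = 32 + 16 + 8 + 2, 2^58 ≡ 51·46·20·4: 51·46 = 2346 ≡ 45, then 45·20 = 900 ≡ 15, then 15·4 = 60 ≡ 1. So 2^58 ≡ 1 (mod 59).
So φ(1) = φ(2) = 1 while 1 ≠ 2, therefore φ is not injective, hence not bijective.
Since φ is not bijective, we determine |image(φ)|. Computing x^58 mod 59 for each x (by repeated squaring, reducing mod 59 at every step), the values φ(0), φ(1), …, φ(58) are: 0, 1, 1, 1, 1, 1, 1, 1, 1, 1, 1, 1, 1, 1, 1, 1, 1, 1, 1, 1, 1, 1, 1, 1, 1, 1, 1, 1, 1, 1, 1, 1, 1, 1, 1, 1, 1, 1, 1, 1, 1, 1, 1, 1, 1, 1, 1, 1, 1, 1, 1, 1, 1, 1, 1, 1, 1, 1, 1.
The distinct values are {0, 1}; there are 2 of them.

2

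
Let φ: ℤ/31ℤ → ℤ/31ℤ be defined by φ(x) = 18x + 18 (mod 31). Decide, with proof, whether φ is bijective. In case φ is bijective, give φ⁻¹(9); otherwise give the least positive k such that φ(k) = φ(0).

Suppose φ(s) = φ(t) in ℤ/31ℤ. Then 18s + 18 ≡ 18t + 18 (mod 31), therefore 18(s − t) ≡ 0 (mod 31).
Since gcd(18, 31) = 1, 18 is invertible modulo 31, therefore s − t ≡ 0 (mod 31), i.e. s = t.
We now compute 18⁻¹ mod 31 explicitly. Euclid's algorithm: 31 = 1·18 + 13, 18 = 1·13 + 5, 13 = 2·5 + 3, 5 = 1·3 + 2, 3 = 1·2 + 1; back-substituting gives 1 = 19·18 − 11·31, so 18⁻¹ ≡ 19 (mod 31).
Then y ↦ 19(y − 18) is a two-sided inverse to φ, so every y ∈ ℤ/31ℤ has a preimage.
Hence φ is bijective.
Since φ is bijective, we find φ⁻¹(9): we need 18x ≡ 9 − 18 ≡ 22 (mod 31). Using 18⁻¹ = 19: x ≡ 19·22 = 418 = 13·31 + 15, so x = 15.
Check: φ(15) = 18·15 + 18 = 288 = 9·31 + 9 ≡ 9 (mod 31).

15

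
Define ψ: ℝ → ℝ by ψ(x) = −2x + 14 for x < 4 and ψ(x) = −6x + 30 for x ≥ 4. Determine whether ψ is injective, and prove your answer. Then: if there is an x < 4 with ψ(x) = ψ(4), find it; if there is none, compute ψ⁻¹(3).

Both pieces are strictly decreasing (slopes −2 and −6), so each is injective on its own interval.
The left piece maps (−∞, 4) onto (6, ∞); the right piece maps [4, ∞) onto (−∞, 6].
These images are disjoint, so no value is attained by both pieces. Hence ψ is injective.
Because the two images are disjoint, no x < 4 has ψ(x) = ψ(4), so we compute ψ⁻¹(3): 3 lies in (−∞, 6], so solve −6x + 30 = 3: x = (3 − 30)/(−6) = 9/2.

9/2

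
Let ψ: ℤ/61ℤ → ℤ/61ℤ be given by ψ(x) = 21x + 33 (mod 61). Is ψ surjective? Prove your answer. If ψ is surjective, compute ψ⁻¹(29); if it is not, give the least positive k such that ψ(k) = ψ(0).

Since gcd(21, 61) = 1, 21 is invertible modulo 61. Euclid's algorithm: 61 = 2·21 + 19, 21 = 1·19 + 2, 19 = 9·2 + 1; back-substituting gives 1 = 32·21 − 11·61, so 21⁻¹ ≡ 32 (mod 61).
Then y ↦ 32(y − 33) is a two-sided inverse to ψ, so every y ∈ ℤ/61ℤ has a preimage.
Therefore ψ is surjective.
Since ψ is surjective, we compute ψ⁻¹(29): solve 21x + 33 ≡ 29 (mod 61), i.e. 21x ≡ 57 (mod 61).
Multiplying by 21⁻¹ = 32 gives x ≡ 32·57 = 1824 = 29·61 + 55 ≡ 55 (mod 61).
Check: ψ(55) = 21·55 + 33 = 1188 = 19·61 + 29 ≡ 29 (mod 61).

55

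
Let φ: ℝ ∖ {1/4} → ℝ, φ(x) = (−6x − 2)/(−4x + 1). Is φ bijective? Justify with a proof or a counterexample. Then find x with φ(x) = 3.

If φ(x) = 3/2, cross-multiplying gives −4(−6x − 2) = −6(−4x + 1), which simplifies to 8 = −6 — false.  So 3/2 has no preimage and φ is not surjective.
Therefore φ is not bijective.
Solving φ(x) = 3: cross-multiplying gives −6x − 2 = 3(−4x + 1), which rearranges to 6x = 5, so x = 5/6.

5/6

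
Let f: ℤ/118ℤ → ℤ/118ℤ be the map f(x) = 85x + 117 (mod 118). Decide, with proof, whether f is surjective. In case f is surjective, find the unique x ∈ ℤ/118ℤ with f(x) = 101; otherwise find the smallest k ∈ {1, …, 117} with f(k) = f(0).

Since gcd(85, 118) = 1, 85 is invertible modulo 118. Euclid's algorithm: 118 = 1·85 + 33, 85 = 2·33 + 19, 33 = 1·19 + 14, 19 = 1·14 + 5, 14 = 2·5 + 4, 5 = 1·4 + 1; back-substituting gives 1 = 25·85 − 18·118, so 85⁻¹ ≡ 25 (mod 118).
Then y ↦ 25(y − 117) is a two-sided inverse to f, so every y ∈ ℤ/118ℤ has a preimage.
Thus f is surjective.
Since f is surjective, we find f⁻¹(101): we need 85x ≡ 101 − 117 ≡ 102 (mod 118). Using 85⁻¹ = 25: x ≡ 25·102 = 2550 = 21·118 + 72, so x = 72.
Check: f(72) = 85·72 + 117 = 6237 = 52·118 + 101 ≡ 101 (mod 118).

72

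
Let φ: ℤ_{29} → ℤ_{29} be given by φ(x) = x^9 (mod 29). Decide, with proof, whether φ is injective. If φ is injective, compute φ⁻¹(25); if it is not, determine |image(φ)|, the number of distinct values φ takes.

24

Since 29 is prime, the nonzero elements of ℤ_{29} form a cyclic group of order 28.
As gcd(9, 28) = 1, raising to the 9th power is a bijection on this group: if s^9 ≡ t^9 then (st^{−1})^9 = 1, and the only element of order dividing gcd(9, 28) = 1 is 1, so s = t.
With φ(0) = 0 this makes φ injective on all of ℤ_{29}, hence bijective (finite equal-size domain and codomain). In particular φ is injective.
Since φ is injective, we find the preimage of 25. The inverse of x ↦ x^9 on (ℤ_{29})^× is x ↦ x^25, because 9·25 = 225 = 8·28 + 1 ≡ 1 (mod 28) and x^{28} = 1 for x ≠ 0 (Fermat). So φ⁻¹(25) = 25^25 mod 29.
Repeated squaring mod 29: 25^1 ≡ 25, 25^2 ≡ 25² = 625 ≡ 16, 25^4 ≡ 16² = 256 ≡ 24, 25^8 ≡ 24² = 576 ≡ 25, 25^16 ≡ 25² = 625 ≡ 16. Since 25 = 16 + 8 + 1, 25^25 ≡ 16·25·25: 16·25 = 400 ≡ 23, then 23·25 = 575 ≡ 24. So 25^25 ≡ 24 (mod 29).
Hence φ⁻¹(25) = 24.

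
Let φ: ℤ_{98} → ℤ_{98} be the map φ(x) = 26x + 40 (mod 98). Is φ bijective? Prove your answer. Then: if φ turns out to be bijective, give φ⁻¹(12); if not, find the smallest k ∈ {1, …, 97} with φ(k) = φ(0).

49

We have gcd(26, 98) = 2 > 1. Taking u = 0 and v = 49: φ(0) = 40 and φ(49) = 26·49 + 40 = 1314 ≡ 40 (mod 98).
So φ(0) = φ(49) while 0 ≠ 49, therefore φ is not injective, hence not bijective.
Since φ is not bijective, we find the least positive k with φ(k) = φ(0): this means 26k ≡ 0 (mod 98), i.e. 98 ∣ 26k. Since gcd(26, 98) = 2, dividing through by 2 this holds exactly when 49 ∣ 13k, and as gcd(13, 49) = 1, exactly when 49 ∣ k.
The smallest positive such k is 49.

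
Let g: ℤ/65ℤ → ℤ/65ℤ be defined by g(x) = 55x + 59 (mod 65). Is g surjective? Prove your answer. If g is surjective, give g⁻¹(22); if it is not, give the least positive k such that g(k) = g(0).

Since gcd(55, 65) = 5, we have 55x ≡ 0 (mod 5) for all x, so g(x) ≡ 4 (mod 5).
But 0 ≢ 4 (mod 5), so 0 ∈ ℤ/65ℤ has no preimage. Therefore g is not surjective.
Since g is not surjective, we find the least positive k with g(k) = g(0): this means 55k ≡ 0 (mod 65), i.e. 65 ∣ 55k. Since gcd(55, 65) = 5, dividing through by 5 this holds exactly when 13 ∣ 11k, and as gcd(11, 13) = 1, exactly when 13 ∣ k.
The smallest positive such k is 13.

13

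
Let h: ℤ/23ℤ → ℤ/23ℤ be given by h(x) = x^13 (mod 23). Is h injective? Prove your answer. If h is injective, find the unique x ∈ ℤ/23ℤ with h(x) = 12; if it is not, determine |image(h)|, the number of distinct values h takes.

9

Since 23 is prime, the nonzero elements of ℤ/23ℤ form a cyclic group of order 22.
As gcd(13, 22) = 1, raising to the 13th power is a bijection on this group: if x_1^13 ≡ x_2^13 then (x_1x_2^{−1})^13 = 1, and the only element of order dividing gcd(13, 22) = 1 is 1, so x_1 = x_2.
With h(0) = 0 this makes h injective on all of ℤ/23ℤ, hence bijective (finite equal-size domain and codomain). In particular h is injective.
Since h is injective, we find the preimage of 12. The inverse of x ↦ x^13 on (ℤ/23ℤ)^× is x ↦ x^17, because 13·17 = 221 = 10·22 + 1 ≡ 1 (mod 22) and x^{22} = 1 for x ≠ 0 (Fermat). So h⁻¹(12) = 12^17 mod 23.
Repeated squaring mod 23: 12^1 ≡ 12, 12^2 ≡ 12² = 144 ≡ 6, 12^4 ≡ 6² = 36 ≡ 13, 12^8 ≡ 13² = 169 ≡ 8, 12^16 ≡ 8² = 64 ≡ 18. Since 17 = 16 + 1, 12^17 ≡ 18·12: 18·12 = 216 ≡ 9. So 12^17 ≡ 9 (mod 23).
Hence h⁻¹(12) = 9.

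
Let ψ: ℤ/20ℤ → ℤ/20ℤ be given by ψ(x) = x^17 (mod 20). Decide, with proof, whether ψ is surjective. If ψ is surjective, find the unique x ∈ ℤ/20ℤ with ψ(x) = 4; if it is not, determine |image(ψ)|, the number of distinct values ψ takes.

15

ψ(0) = 0^17 = 0.
ψ(10): Repeated squaring mod 20: 10^1 ≡ 10, 10^2 ≡ 10² = 100 ≡ 0, 10^4 ≡ 0² = 0, 10^8 ≡ 0² = 0, 10^16 ≡ 0² = 0. Since 17 = 16 + 1, 10^17 ≡ 0·10: 0·10 = 0. So 10^17 ≡ 0 (mod 20).
So ψ(0) = ψ(10) = 0 while 0 ≠ 10, therefore ψ is not injective.
A non-injective map from the 20-element set ℤ/20ℤ to itself takes at most 19 distinct values, so it cannot be surjective. Therefore ψ is not surjective.
Since ψ is not surjective, we determine |image(ψ)|. Computing x^17 mod 20 for each x (by repeated squaring, reducing mod 20 at every step), the values ψ(0), ψ(1), …, ψ(19) are: 0, 1, 12, 3, 4, 5, 16, 7, 8, 9, 0, 11, 12, 13, 4, 15, 16, 17, 8, 19.
The distinct values are {0, 1, 3, 4, 5, 7, 8, 9, 11, 12, 13, 15, 16, 17, 19}; there are 15 of them.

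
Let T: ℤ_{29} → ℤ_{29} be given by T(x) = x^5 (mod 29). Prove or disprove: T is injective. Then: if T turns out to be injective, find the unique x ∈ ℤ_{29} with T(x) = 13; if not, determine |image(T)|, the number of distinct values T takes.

22

Since 29 is prime, the nonzero elements of ℤ_{29} form a cyclic group of order 28.
As gcd(5, 28) = 1, raising to the 5th power is a bijection on this group: if u^5 ≡ v^5 then (uv^{−1})^5 = 1, and the only element of order dividing gcd(5, 28) = 1 is 1, so u = v.
With T(0) = 0 this makes T injective on all of ℤ_{29}, hence bijective (finite equal-size domain and codomain). In particular T is injective.
Since T is injective, we find the preimage of 13. The inverse of x ↦ x^5 on (ℤ_{29})^× is x ↦ x^17, because 5·17 = 85 = 3·28 + 1 ≡ 1 (mod 28) and x^{28} = 1 for x ≠ 0 (Fermat). So T⁻¹(13) = 13^17 mod 29.
Repeated squaring mod 29: 13^1 ≡ 13, 13^2 ≡ 13² = 169 ≡ 24, 13^4 ≡ 24² = 576 ≡ 25, 13^8 ≡ 25² = 625 ≡ 16, 13^16 ≡ 16² = 256 ≡ 24. Since 17 = 16 + 1, 13^17 ≡ 24·13: 24·13 = 312 ≡ 22. So 13^17 ≡ 22 (mod 29).
Hence T⁻¹(13) = 22.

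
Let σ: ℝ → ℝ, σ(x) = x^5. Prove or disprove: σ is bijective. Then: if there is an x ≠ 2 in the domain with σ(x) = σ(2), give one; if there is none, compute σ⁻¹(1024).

4

On ℝ, x ↦ x^5 is strictly increasing (injective) and for any y ∈ ℝ the 5th root y^{1/5} lies in ℝ (surjective). So σ is bijective.
Since x ↦ x^5 is strictly increasing on ℝ, it is injective there, so no x ≠ 2 in the domain has σ(x) = σ(2). We therefore compute σ⁻¹(1024) = 1024^{1/5} = 4 (indeed 4^5 = 1024).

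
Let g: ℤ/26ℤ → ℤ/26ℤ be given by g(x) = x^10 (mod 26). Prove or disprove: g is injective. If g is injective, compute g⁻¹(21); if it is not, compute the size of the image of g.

g(12): Repeated squaring mod 26: 12^1 ≡ 12, 12^2 ≡ 12² = 144 ≡ 14, 12^4 ≡ 14² = 196 ≡ 14, 12^8 ≡ 14² = 196 ≡ 14. Since 10 = 8 + 2, 12^10 ≡ 14·14: 14·14 = 196 ≡ 14. So 12^10 ≡ 14 (mod 26).
g(14): Repeated squaring mod 26: 14^1 ≡ 14, 14^2 ≡ 14² = 196 ≡ 14, 14^4 ≡ 14² = 196 ≡ 14, 14^8 ≡ 14² = 196 ≡ 14. Since 10 = 8 + 2, 14^10 ≡ 14·14: 14·14 = 196 ≡ 14. So 14^10 ≡ 14 (mod 26).
So g(12) = g(14) = 14 while 12 ≠ 14, hence g is not injective.
Since g is not injective, we determine |image(g)|. Computing x^10 mod 26 for each x (by repeated squaring, reducing mod 26 at every step), the values g(0), g(1), …, g(25) are: 0, 1, 10, 3, 22, 25, 4, 17, 12, 9, 16, 23, 14, 13, 14, 23, 16, 9, 12, 17, 4, 25, 22, 3, 10, 1.
The distinct values are {0, 1, 3, 4, 9, 10, 12, 13, 14, 16, 17, 22, 23, 25}; there are 14 of them.

14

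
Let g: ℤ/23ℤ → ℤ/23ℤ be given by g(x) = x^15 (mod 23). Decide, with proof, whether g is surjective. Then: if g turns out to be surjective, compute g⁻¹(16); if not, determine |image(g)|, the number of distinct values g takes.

2

Since 23 is prime, the nonzero elements of ℤ/23ℤ form a cyclic group of order 22.
As gcd(15, 22) = 1, raising to the 15th power is a bijection on this group: if x_1^15 ≡ x_2^15 then (x_1x_2^{−1})^15 = 1, and the only element of order dividing gcd(15, 22) = 1 is 1, so x_1 = x_2.
With g(0) = 0 this makes g injective on all of ℤ/23ℤ, hence bijective (finite equal-size domain and codomain). In particular g is surjective.
Since g is surjective, we find the preimage of 16. The inverse of x ↦ x^15 on (ℤ/23ℤ)^× is x ↦ x^3, because 15·3 = 45 = 2·22 + 1 ≡ 1 (mod 22) and x^{22} = 1 for x ≠ 0 (Fermat). So g⁻¹(16) = 16^3 mod 23.
Repeated squaring mod 23: 16^1 ≡ 16, 16^2 ≡ 16² = 256 ≡ 3. Since 3 = 2 + 1, 16^3 ≡ 3·16: 3·16 = 48 ≡ 2. So 16^3 ≡ 2 (mod 23).
Hence g⁻¹(16) = 2.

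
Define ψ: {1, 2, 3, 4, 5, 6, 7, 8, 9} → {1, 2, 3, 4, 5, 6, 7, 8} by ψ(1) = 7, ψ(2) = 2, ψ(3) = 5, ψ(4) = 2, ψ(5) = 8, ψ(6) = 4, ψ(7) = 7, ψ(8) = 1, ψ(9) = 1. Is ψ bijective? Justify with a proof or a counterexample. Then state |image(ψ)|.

6

ψ(2) = 2 = ψ(4) with 2 ≠ 4, so ψ is not injective, hence not bijective.
The image of ψ is {1, 2, 4, 5, 7, 8}, which has 6 elements.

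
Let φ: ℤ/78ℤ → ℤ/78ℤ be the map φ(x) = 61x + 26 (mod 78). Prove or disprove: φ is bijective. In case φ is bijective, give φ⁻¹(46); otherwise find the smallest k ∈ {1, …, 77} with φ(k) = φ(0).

Suppose φ(x_1) = φ(x_2) in ℤ/78ℤ. Then 61x_1 + 26 ≡ 61x_2 + 26 (mod 78), so 61(x_1 − x_2) ≡ 0 (mod 78).
Since gcd(61, 78) = 1, 61 is invertible modulo 78, thus x_1 − x_2 ≡ 0 (mod 78), i.e. x_1 = x_2.
We now compute 61⁻¹ mod 78 explicitly. Euclid's algorithm: 78 = 1·61 + 17, 61 = 3·17 + 10, 17 = 1·10 + 7, 10 = 1·7 + 3, 7 = 2·3 + 1; back-substituting gives 1 = 55·61 − 43·78, so 61⁻¹ ≡ 55 (mod 78).
For any y ∈ ℤ/78ℤ, x = 55(y − 26) mod 78 satisfies φ(x) = 61·55(y − 26) + 26 ≡ y (since 61·55 ≡ 1 mod 78). So every y has a preimage.
Therefore φ is bijective.
Since φ is bijective, we compute φ⁻¹(46): solve 61x + 26 ≡ 46 (mod 78), i.e. 61x ≡ 20 (mod 78).
Multiplying by 61⁻¹ = 55 gives x ≡ 55·20 = 1100 = 14·78 + 8 ≡ 8 (mod 78).
Check: φ(8) = 61·8 + 26 = 514 = 6·78 + 46 ≡ 46 (mod 78).

8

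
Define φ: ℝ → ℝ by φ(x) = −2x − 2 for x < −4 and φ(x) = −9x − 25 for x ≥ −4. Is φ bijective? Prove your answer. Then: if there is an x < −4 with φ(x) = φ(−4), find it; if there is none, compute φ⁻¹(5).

-13/2

Both pieces are strictly decreasing (slopes −2 and −9), so each is injective on its own interval.
The left piece maps (−∞, −4) onto (6, ∞); the right piece maps [−4, ∞) onto (−∞, 11].
These images overlap. In particular φ(−4) = 11 (right piece), and solving −2x − 2 = 11 on the left piece gives x = −13/2 < −4.
So φ(−13/2) = φ(−4) with −13/2 ≠ −4, and φ is not injective, hence not bijective. This x = −13/2 is the requested value below −4.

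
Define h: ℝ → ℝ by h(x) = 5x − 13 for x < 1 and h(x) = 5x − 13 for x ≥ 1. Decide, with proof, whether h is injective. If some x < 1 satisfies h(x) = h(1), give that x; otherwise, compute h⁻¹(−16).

Both pieces are strictly increasing (slopes 5 and 5), so each is injective on its own interval.
The left piece maps (−∞, 1) onto (−∞, −8); the right piece maps [1, ∞) onto [−8, ∞).
These images are disjoint, so no value is attained by both pieces. So h is injective.
Because the two images are disjoint, no x < 1 has h(x) = h(1), so we compute h⁻¹(−16): −16 lies in (−∞, −8), so solve 5x − 13 = −16: x = (−16 + 13)/5 = −3/5.

-3/5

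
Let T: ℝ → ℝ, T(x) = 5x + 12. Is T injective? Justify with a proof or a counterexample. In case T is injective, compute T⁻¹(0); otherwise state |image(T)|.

-12/5

Suppose T(s) = T(t). Then 5s + 12 = 5t + 12, therefore 5s = 5t, thus s = t.
Thus T is injective.
Since T is injective, we compute T⁻¹(0) = (0 − 12)/5 = −12/5.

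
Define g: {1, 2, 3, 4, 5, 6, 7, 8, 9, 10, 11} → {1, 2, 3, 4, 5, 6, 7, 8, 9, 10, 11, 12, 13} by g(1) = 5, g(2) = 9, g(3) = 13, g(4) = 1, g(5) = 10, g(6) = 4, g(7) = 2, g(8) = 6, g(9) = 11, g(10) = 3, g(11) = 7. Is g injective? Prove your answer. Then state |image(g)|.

The values g(1), …, g(11) are 5, 9, 13, 1, 10, 4, 2, 6, 11, 3, 7 — all distinct.
So g(u) = g(v) only when u = v, and g is injective.
The image of g is {1, 2, 3, 4, 5, 6, 7, 9, 10, 11, 13}, which has 11 elements.

11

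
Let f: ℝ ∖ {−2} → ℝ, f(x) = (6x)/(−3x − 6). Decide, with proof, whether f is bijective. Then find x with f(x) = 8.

-8/5

If f(x) = −2, cross-multiplying gives −3(6x) = 6(−3x − 6), which simplifies to 0 = −36 — false.  So −2 has no preimage and f is not surjective.
Therefore f is not bijective.
Solving f(x) = 8: cross-multiplying gives 6x = 8(−3x − 6), which rearranges to 30x = −48, so x = −8/5.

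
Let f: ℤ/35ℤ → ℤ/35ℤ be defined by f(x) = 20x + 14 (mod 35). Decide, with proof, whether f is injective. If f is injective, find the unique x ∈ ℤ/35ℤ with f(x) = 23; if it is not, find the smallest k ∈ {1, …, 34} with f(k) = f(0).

7

We have gcd(20, 35) = 5 > 1. Taking s = 0 and t = 7: f(0) = 14 and f(7) = 20·7 + 14 = 154 ≡ 14 (mod 35).
So f(0) = f(7) while 0 ≠ 7, hence f is not injective.
Since f is not injective, we find the least positive k with f(k) = f(0): this means 20k ≡ 0 (mod 35), i.e. 35 ∣ 20k. Since gcd(20, 35) = 5, dividing through by 5 this holds exactly when 7 ∣ 4k, and as gcd(4, 7) = 1, exactly when 7 ∣ k.
The smallest positive such k is 7.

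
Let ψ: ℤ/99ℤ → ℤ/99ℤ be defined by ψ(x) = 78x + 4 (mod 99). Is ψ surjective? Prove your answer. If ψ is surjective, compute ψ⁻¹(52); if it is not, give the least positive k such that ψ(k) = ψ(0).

Since gcd(78, 99) = 3, we have 78x ≡ 0 (mod 3) for all x, so ψ(x) ≡ 1 (mod 3).
But 0 ≢ 1 (mod 3), so 0 ∈ ℤ/99ℤ has no preimage. So ψ is not surjective.
Since ψ is not surjective, we find the least positive k with ψ(k) = ψ(0): this means 78k ≡ 0 (mod 99), i.e. 99 ∣ 78k. Since gcd(78, 99) = 3, dividing through by 3 this holds exactly when 33 ∣ 26k, and as gcd(26, 33) = 1, exactly when 33 ∣ k.
The smallest positive such k is 33.

33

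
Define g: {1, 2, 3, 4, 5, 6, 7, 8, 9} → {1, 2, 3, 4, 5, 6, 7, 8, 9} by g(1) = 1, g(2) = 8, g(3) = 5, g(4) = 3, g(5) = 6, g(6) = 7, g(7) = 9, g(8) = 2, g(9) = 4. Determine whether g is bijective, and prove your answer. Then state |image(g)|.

The values 1, 8, 5, 3, 6, 7, 9, 2, 4 are a permutation of {1, 2, 3, 4, 5, 6, 7, 8, 9}: each element appears exactly once.
So g is injective and surjective, hence bijective.
The image of g is {1, 2, 3, 4, 5, 6, 7, 8, 9}, which has 9 elements.

9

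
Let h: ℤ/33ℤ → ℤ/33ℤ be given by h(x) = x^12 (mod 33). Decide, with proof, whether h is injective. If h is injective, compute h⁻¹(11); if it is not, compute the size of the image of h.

12

h(4): Repeated squaring mod 33: 4^1 ≡ 4, 4^2 ≡ 4² = 16, 4^4 ≡ 16² = 256 ≡ 25, 4^8 ≡ 25² = 625 ≡ 31. Since 12 = 8 + 4, 4^12 ≡ 31·25: 31·25 = 775 ≡ 16. So 4^12 ≡ 16 (mod 33).
h(7): Repeated squaring mod 33: 7^1 ≡ 7, 7^2 ≡ 7² = 49 ≡ 16, 7^4 ≡ 16² = 256 ≡ 25, 7^8 ≡ 25² = 625 ≡ 31. Since 12 = 8 + 4, 7^12 ≡ 31·25: 31·25 = 775 ≡ 16. So 7^12 ≡ 16 (mod 33).
So h(4) = h(7) = 16 while 4 ≠ 7, therefore h is not injective.
Since h is not injective, we determine |image(h)|. Computing x^12 mod 33 for each x (by repeated squaring, reducing mod 33 at every step), the values h(0), h(1), …, h(32) are: 0, 1, 4, 9, 16, 25, 3, 16, 31, 15, 1, 22, 12, 4, 31, 27, 25, 25, 27, 31, 4, 12, 22, 1, 15, 31, 16, 3, 25, 16, 9, 4, 1.
The distinct values are {0, 1, 3, 4, 9, 12, 15, 16, 22, 25, 27, 31}; there are 12 of them.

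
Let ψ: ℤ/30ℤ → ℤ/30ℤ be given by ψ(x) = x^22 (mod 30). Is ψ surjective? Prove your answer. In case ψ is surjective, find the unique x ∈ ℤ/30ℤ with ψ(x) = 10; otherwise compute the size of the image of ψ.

12

ψ(2): Repeated squaring mod 30: 2^1 ≡ 2, 2^2 ≡ 2² = 4, 2^4 ≡ 4² = 16, 2^8 ≡ 16² = 256 ≡ 16, 2^16 ≡ 16² = 256 ≡ 16. Since 22 = 16 + 4 + 2, 2^22 ≡ 16·16·4: 16·16 = 256 ≡ 16, then 16·4 = 64 ≡ 4. So 2^22 ≡ 4 (mod 30).
ψ(8): Repeated squaring mod 30: 8^1 ≡ 8, 8^2 ≡ 8² = 64 ≡ 4, 8^4 ≡ 4² = 16, 8^8 ≡ 16² = 256 ≡ 16, 8^16 ≡ 16² = 256 ≡ 16. Since 22 = 16 + 4 + 2, 8^22 ≡ 16·16·4: 16·16 = 256 ≡ 16, then 16·4 = 64 ≡ 4. So 8^22 ≡ 4 (mod 30).
So ψ(2) = ψ(8) = 4 while 2 ≠ 8, therefore ψ is not injective.
A non-injective map from the 30-element set ℤ/30ℤ to itself takes at most 29 distinct values, so it cannot be surjective. So ψ is not surjective.
Since ψ is not surjective, we determine |image(ψ)|. Computing x^22 mod 30 for each x (by repeated squaring, reducing mod 30 at every step), the values ψ(0), ψ(1), …, ψ(29) are: 0, 1, 4, 9, 16, 25, 6, 19, 4, 21, 10, 1, 24, 19, 16, 15, 16, 19, 24, 1, 10, 21, 4, 19, 6, 25, 16, 9, 4, 1.
The distinct values are {0, 1, 4, 6, 9, 10, 15, 16, 19, 21, 24, 25}; there are 12 of them.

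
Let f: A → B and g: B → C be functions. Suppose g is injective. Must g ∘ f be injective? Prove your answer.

not injective

No. Take A = {0, 1}, B = C = {0, 1}, f(0) = f(1) = 0, and g = identity (injective).
Then (g ∘ f)(0) = (g ∘ f)(1) = 0 with 0 ≠ 1, so g ∘ f is not injective.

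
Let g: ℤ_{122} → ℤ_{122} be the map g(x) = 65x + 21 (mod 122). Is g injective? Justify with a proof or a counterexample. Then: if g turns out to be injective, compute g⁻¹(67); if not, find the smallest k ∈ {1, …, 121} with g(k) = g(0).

42

Suppose g(s) = g(t) in ℤ_{122}. Then 65s + 21 ≡ 65t + 21 (mod 122), therefore 65(s − t) ≡ 0 (mod 122).
Since gcd(65, 122) = 1, 65 is invertible modulo 122, hence s − t ≡ 0 (mod 122), i.e. s = t.
Hence g is injective.
We now compute 65⁻¹ mod 122 explicitly. Euclid's algorithm: 122 = 1·65 + 57, 65 = 1·57 + 8, 57 = 7·8 + 1; back-substituting gives 1 = 107·65 − 57·122, so 65⁻¹ ≡ 107 (mod 122).
Since g is injective, we find g⁻¹(67): we need 65x ≡ 67 − 21 ≡ 46 (mod 122). Using 65⁻¹ = 107: x ≡ 107·46 = 4922 = 40·122 + 42, so x = 42.
Check: g(42) = 65·42 + 21 = 2751 = 22·122 + 67 ≡ 67 (mod 122).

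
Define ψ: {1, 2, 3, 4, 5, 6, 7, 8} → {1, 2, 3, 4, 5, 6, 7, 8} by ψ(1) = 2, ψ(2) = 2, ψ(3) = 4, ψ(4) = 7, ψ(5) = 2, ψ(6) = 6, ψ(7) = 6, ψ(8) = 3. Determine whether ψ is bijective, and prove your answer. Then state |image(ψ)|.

5

ψ(1) = 2 = ψ(2) with 1 ≠ 2, so ψ is not injective, hence not bijective.
The image of ψ is {2, 3, 4, 6, 7}, which has 5 elements.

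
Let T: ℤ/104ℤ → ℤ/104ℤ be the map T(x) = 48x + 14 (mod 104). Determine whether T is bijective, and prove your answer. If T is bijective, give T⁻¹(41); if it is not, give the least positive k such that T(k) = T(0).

13

We have gcd(48, 104) = 8 > 1. Taking u = 0 and v = 13: T(0) = 14 and T(13) = 48·13 + 14 = 638 ≡ 14 (mod 104).
So T(0) = T(13) while 0 ≠ 13, therefore T is not injective, hence not bijective.
Since T is not bijective, we find the least positive k with T(k) = T(0): this means 48k ≡ 0 (mod 104), i.e. 104 ∣ 48k. Since gcd(48, 104) = 8, dividing through by 8 this holds exactly when 13 ∣ 6k, and as gcd(6, 13) = 1, exactly when 13 ∣ k.
The smallest positive such k is 13.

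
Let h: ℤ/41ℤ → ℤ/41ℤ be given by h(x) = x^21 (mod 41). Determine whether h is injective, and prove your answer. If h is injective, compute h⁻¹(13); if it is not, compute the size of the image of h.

Since 41 is prime, the nonzero elements of ℤ/41ℤ form a cyclic group of order 40.
As gcd(21, 40) = 1, raising to the 21st power is a bijection on this group: if u^21 ≡ v^21 then (uv^{−1})^21 = 1, and the only element of order dividing gcd(21, 40) = 1 is 1, so u = v.
With h(0) = 0 this makes h injective on all of ℤ/41ℤ, hence bijective (finite equal-size domain and codomain). In particular h is injective.
Since h is injective, we find the preimage of 13. The inverse of x ↦ x^21 on (ℤ/41ℤ)^× is x ↦ x^21, because 21·21 = 441 = 11·40 + 1 ≡ 1 (mod 40) and x^{40} = 1 for x ≠ 0 (Fermat). So h⁻¹(13) = 13^21 mod 41.
Repeated squaring mod 41: 13^1 ≡ 13, 13^2 ≡ 13² = 169 ≡ 5, 13^4 ≡ 5² = 25, 13^8 ≡ 25² = 625 ≡ 10, 13^16 ≡ 10² = 100 ≡ 18. Since 21 = 16 + 4 + 1, 13^21 ≡ 18·25·13: 18·25 = 450 ≡ 40, then 40·13 = 520 ≡ 28. So 13^21 ≡ 28 (mod 41).
Hence h⁻¹(13) = 28.

28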